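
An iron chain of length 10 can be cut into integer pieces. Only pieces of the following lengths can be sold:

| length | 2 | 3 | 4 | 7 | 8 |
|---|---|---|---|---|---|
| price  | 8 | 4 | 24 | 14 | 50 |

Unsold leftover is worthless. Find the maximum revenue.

Let r[k] be the best obtainable value from length k. For each k, try every first piece i and keep the best of price[i] + r[k−i].
r[1] = 0
r[2] = 8
r[3] = 8
r[4] = 24
r[5] = 24
r[6] = 32  (first piece 2, then r[4]=24)
r[7] = 32
r[8] = 50
r[9] = 50
r[10] = 58  (first piece 2, then r[8]=50)
One optimal cutting: 8 + 2 → $58.

58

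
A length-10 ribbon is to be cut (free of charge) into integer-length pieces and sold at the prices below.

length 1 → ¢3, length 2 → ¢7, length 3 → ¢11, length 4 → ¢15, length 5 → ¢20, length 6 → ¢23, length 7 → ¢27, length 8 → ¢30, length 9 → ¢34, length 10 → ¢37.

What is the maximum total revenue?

40

Build best[k] bottom-up: best[k] = max over allowed piece i of (p[i] + best[k−i]).
best[1] = 3
best[2] = 7
best[3] = 11
best[4] = 15
best[5] = 20
best[6] = 23  (first piece 1, then best[5]=20)
best[7] = 27  (first piece 2, then best[5]=20)
best[8] = 31  (first piece 3, then best[5]=20)
best[9] = 35  (first piece 4, then best[5]=20)
best[10] = 40  (first piece 5, then best[5]=20)
One optimal cutting: 5 + 5 → ¢20 + ¢20 = ¢40.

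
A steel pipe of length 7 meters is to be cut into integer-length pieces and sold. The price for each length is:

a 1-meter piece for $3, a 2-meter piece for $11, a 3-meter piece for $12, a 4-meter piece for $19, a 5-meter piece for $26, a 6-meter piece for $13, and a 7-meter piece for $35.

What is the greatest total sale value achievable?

Consider every possible first cut. r[k] is the best of p[i]+r[k−i] over all sellable i≤k.
r[1] = 3
r[2] = 11
r[3] = 14  (first piece 1, then r[2]=11)
r[4] = 22  (first piece 2, then r[2]=11)
r[5] = 26
r[6] = 33  (first piece 2, then r[4]=22)
r[7] = 37  (first piece 2, then r[5]=26)
One optimal cutting: 5 + 2 → $26 + $11 = $37.

37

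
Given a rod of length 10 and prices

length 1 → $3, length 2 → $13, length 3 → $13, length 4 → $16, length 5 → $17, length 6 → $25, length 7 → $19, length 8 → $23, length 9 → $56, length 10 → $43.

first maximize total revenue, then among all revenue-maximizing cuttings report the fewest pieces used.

Build r[k] bottom-up: r[k] = max over allowed piece i of (p[i] + r[k−i]).
r[1] = 3
r[2] = max(3+3, 13+0) = 13
r[3] = max(3+13, 13+3, 13+0) = 16
r[4] = max(3+16, 13+13, 13+3, 16+0) = 26
r[5] = max(3+26, 13+16, 13+13, 16+3, 17+0) = 29
r[6] = max(3+29, 13+26, 13+16, 16+13, 17+3, 25+0) = 39
r[7] = max(3+39, 13+29, 13+26, …, 25+3, 19+0) = 42
r[8] = max(3+42, 13+39, 13+29, …, 19+3, 23+0) = 52
r[9] = max(3+52, 13+42, 13+39, …, 23+3, 56+0) = 56
r[10] = max(3+56, 13+52, 13+42, …, 56+3, 43+0) = 65
Maximum revenue is $65.
Now minimize piece count subject to staying optimal: for each k, pieces[k] = 1 + min over i with p[i]+r[k−i]=r[k] of pieces[k−i].
pieces[7] = 4
pieces[8] = 4
pieces[9] = 1
pieces[10] = 5

5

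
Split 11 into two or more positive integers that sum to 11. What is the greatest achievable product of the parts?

Define P[k] = max over 1≤i<k of i · max(k−i, P[k−i]); the inner max lets the remainder stay uncut if that's better.
Small cases: P[2]=1, P[3]=2, P[4]=4, P[5]=6, P[6]=9.
P[7] = 2·max(5,6) = 2·6 = 12
P[8] = 2·max(6,9) = 2·9 = 18
P[9] = 3·max(6,9) = 3·9 = 27
P[10] = 2·max(8,18) = 2·18 = 36
P[11] = 2·max(9,27) = 2·27 = 54
One optimal split: 3 + 3 + 3 + 2; product 3·3·3·2 = 54.

54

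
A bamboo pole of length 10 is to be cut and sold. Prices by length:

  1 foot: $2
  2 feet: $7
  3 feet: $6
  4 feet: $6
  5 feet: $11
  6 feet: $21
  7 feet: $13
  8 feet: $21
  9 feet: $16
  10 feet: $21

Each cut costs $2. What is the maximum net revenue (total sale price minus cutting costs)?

31

Consider every possible first cut. r[k] is the best of p[i]+r[k−i] over all sellable i≤k, charging 2 whenever i<k.
r[1] = 2
r[2] = max(2+2-2, 7+0) = 7
r[3] = max(2+7-2, 7+2-2, 6+0) = 7
r[4] = max(2+7-2, 7+7-2, 6+2-2, 6+0) = 12
r[5] = max(2+12-2, 7+7-2, 6+7-2, 6+2-2, 11+0) = 12
r[6] = max(2+12-2, 7+12-2, 6+7-2, 6+7-2, 11+2-2, 21+0) = 21
r[7] = max(2+21-2, 7+12-2, 6+12-2, …, 21+2-2, 13+0) = 21
r[8] = max(2+21-2, 7+21-2, 6+12-2, …, 13+2-2, 21+0) = 26
r[9] = max(2+26-2, 7+21-2, 6+21-2, …, 21+2-2, 16+0) = 26
r[10] = max(2+26-2, 7+26-2, 6+21-2, …, 16+2-2, 21+0) = 31
One optimal plan: pieces 6 + 2 + 2 (2 cuts) → $35 − $4 = $31.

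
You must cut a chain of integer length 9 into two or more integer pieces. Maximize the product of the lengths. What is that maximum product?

Define m[k] = max over 1≤i<k of i · max(k−i, m[k−i]); the inner max lets the remainder stay uncut if that's better.
Small cases: m[2]=1, m[3]=2, m[4]=4.
m[5] = 2×max(3,2) = 2×3 = 6
m[6] = 3×max(3,2) = 3×3 = 9
m[7] = 2×max(5,6) = 2×6 = 12
m[8] = 2×max(6,9) = 2×9 = 18
m[9] = 3×max(6,9) = 3×9 = 27
One optimal split: 3 + 3 + 3; product 3×3×3 = 27.

27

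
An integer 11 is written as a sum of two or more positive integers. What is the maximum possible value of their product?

54

Define f[k] = max over 1≤i<k of i · max(k−i, f[k−i]); the inner max lets the remainder stay uncut if that's better.
f[2] = 1×max(1,0) = 1×1 = 1
f[3] = 1×max(2,1) = 1×2 = 2
f[4] = 2×max(2,1) = 2×2 = 4
f[5] = 2×max(3,2) = 2×3 = 6
f[6] = 3×max(3,2) = 3×3 = 9
f[7] = 2×max(5,6) = 2×6 = 12
f[8] = 2×max(6,9) = 2×9 = 18
f[9] = 3×max(6,9) = 3×9 = 27
f[10] = 2×max(8,18) = 2×18 = 36
f[11] = 2×max(9,27) = 2×27 = 54
One optimal split: 3 + 3 + 3 + 2; product 3×3×3×2 = 54.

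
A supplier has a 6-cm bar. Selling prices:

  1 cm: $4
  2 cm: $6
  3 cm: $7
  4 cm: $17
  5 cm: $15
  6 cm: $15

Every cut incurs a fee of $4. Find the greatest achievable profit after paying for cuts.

Consider every possible first cut. net[k] is the best of p[i]+net[k−i] over all sellable i≤k, charging 4 whenever i<k.
net[1] = 4
net[2] = max(4+4-4, 6+0) = 6
net[3] = max(4+6-4, 6+4-4, 7+0) = 7
net[4] = max(4+7-4, 6+6-4, 7+4-4, 17+0) = 17
net[5] = max(4+17-4, 6+7-4, 7+6-4, 17+4-4, 15+0) = 17
net[6] = max(4+17-4, 6+17-4, 7+7-4, 17+6-4, 15+4-4, 15+0) = 19
One optimal plan: pieces 4 + 2 (1 cut) → $23 − $4 = $19.

19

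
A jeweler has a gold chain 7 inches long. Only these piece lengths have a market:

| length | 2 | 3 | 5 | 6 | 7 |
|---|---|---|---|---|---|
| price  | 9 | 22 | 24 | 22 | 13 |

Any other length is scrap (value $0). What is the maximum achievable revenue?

Consider every possible first cut. f[k] is the best of p[i]+f[k−i] over all sellable i≤k.
f[1] = 0
f[2] = 9
f[3] = max(9+0, 22+0) = 22
f[4] = max(9+9, 22+0) = 22
f[5] = max(9+22, 22+9, 24+0) = 31
f[6] = max(9+22, 22+22, 24+0, 22+0) = 44
f[7] = max(9+31, 22+22, 24+9, 22+0, 13+0) = 44
One optimal cutting: pieces 3 + 3 with 1 inch of scrap → $44.

44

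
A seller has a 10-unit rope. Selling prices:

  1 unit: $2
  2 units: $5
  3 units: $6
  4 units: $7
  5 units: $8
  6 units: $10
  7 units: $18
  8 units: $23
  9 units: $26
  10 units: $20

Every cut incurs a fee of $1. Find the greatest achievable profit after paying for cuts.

27

Let r[k] be the best obtainable value from length k. For each k, try every first piece i and keep the best of price[i] + r[k−i] minus the 1 cut fee when i<k.
r[1] = 2
r[2] = max(2+2-1, 5+0) = 5
r[3] = max(2+5-1, 5+2-1, 6+0) = 6
r[4] = max(2+6-1, 5+5-1, 6+2-1, 7+0) = 9
r[5] = max(2+9-1, 5+6-1, 6+5-1, 7+2-1, 8+0) = 10
r[6] = max(2+10-1, 5+9-1, 6+6-1, 7+5-1, 8+2-1, 10+0) = 13
r[7] = max(2+13-1, 5+10-1, 6+9-1, …, 10+2-1, 18+0) = 18
r[8] = max(2+18-1, 5+13-1, 6+10-1, …, 18+2-1, 23+0) = 23
r[9] = max(2+23-1, 5+18-1, 6+13-1, …, 23+2-1, 26+0) = 26
r[10] = max(2+26-1, 5+23-1, 6+18-1, …, 26+2-1, 20+0) = 27
One optimal plan: pieces 9 + 1 (1 cut) → $28 − $1 = $27.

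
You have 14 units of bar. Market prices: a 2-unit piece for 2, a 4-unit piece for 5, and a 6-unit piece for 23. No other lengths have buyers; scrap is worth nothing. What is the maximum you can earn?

48

Build r[k] bottom-up: r[k] = max over allowed piece i of (p[i] + r[k−i]).
r[1] = 0
r[2] = 2
r[3] = 2
r[4] = 5
r[5] = 5
r[6] = 23
r[7] = 23
r[8] = 25  (first piece 2, then r[6]=23)
r[9] = 25
r[10] = 28  (first piece 4, then r[6]=23)
r[11] = 28
r[12] = 46  (first piece 6, then r[6]=23)
r[13] = 46
r[14] = 48  (first piece 2, then r[12]=46)
One optimal cutting: 6 + 6 + 2 → 48.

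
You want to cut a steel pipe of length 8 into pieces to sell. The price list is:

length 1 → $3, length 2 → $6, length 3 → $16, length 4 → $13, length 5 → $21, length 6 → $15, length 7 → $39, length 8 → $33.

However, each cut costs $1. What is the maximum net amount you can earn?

Let r[k] be the best obtainable value from length k. For each k, try every first piece i and keep the best of price[i] + r[k−i] minus the 1 cut fee when i<k.
r[1] = 3
r[2] = max(3+3-1, 6+0) = 6
r[3] = max(3+6-1, 6+3-1, 16+0) = 16
r[4] = max(3+16-1, 6+6-1, 16+3-1, 13+0) = 18
r[5] = max(3+18-1, 6+16-1, 16+6-1, 13+3-1, 21+0) = 21
r[6] = max(3+21-1, 6+18-1, 16+16-1, 13+6-1, 21+3-1, 15+0) = 31
r[7] = max(3+31-1, 6+21-1, 16+18-1, …, 15+3-1, 39+0) = 39
r[8] = max(3+39-1, 6+31-1, 16+21-1, …, 39+3-1, 33+0) = 41
One optimal plan: pieces 7 + 1 (1 cut) → $42 − $1 = $41.

41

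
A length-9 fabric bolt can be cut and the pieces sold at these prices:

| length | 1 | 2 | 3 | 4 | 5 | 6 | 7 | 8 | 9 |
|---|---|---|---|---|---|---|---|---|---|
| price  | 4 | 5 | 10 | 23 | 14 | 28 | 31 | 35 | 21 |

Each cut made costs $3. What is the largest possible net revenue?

44

Let net[k] be the best obtainable value from length k. For each k, try every first piece i and keep the best of price[i] + net[k−i] minus the 3 cut fee when i<k.
net[1] = 4
net[2] = 5  (first piece 1, then net[1]=4)
net[3] = 10
net[4] = 23
net[5] = 24  (first piece 1, then net[4]=23)
net[6] = 28
net[7] = 31
net[8] = 43  (first piece 4, then net[4]=23)
net[9] = 44  (first piece 1, then net[8]=43)
One optimal plan: pieces 4 + 4 + 1 (2 cuts) → $50 − $6 = $44.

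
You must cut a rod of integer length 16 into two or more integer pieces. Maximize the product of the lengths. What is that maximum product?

Fill P[k] for k=2..16: at each k try every first piece i and multiply by the better of (k−i) uncut or P[k−i].
P[2] = 1·max(1,0) = 1·1 = 1
P[3] = 1·max(2,1) = 1·2 = 2
P[4] = 2·max(2,1) = 2·2 = 4
P[5] = 2·max(3,2) = 2·3 = 6
P[6] = 3·max(3,2) = 3·3 = 9
P[7] = 2·max(5,6) = 2·6 = 12
P[8] = 2·max(6,9) = 2·9 = 18
P[9] = 3·max(6,9) = 3·9 = 27
P[10] = 2·max(8,18) = 2·18 = 36
P[11] = 2·max(9,27) = 2·27 = 54
P[12] = 3·max(9,27) = 3·27 = 81
P[13] = 2·max(11,54) = 2·54 = 108
P[14] = 2·max(12,81) = 2·81 = 162
P[15] = 3·max(12,81) = 3·81 = 243
P[16] = 2·max(14,162) = 2·162 = 324
One optimal split: 3 + 3 + 3 + 3 + 2 + 2; product 3·3·3·3·2·2 = 324.

324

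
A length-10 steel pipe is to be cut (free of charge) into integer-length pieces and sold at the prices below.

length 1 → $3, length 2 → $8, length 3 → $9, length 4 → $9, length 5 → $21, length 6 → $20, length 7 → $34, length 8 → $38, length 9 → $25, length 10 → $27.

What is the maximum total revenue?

Build best[k] bottom-up: best[k] = max over allowed piece i of (p[i] + best[k−i]).
best[1] = 3
best[2] = 8
best[3] = 11  (first piece 1, then best[2]=8)
best[4] = 16  (first piece 2, then best[2]=8)
best[5] = 21
best[6] = 24  (first piece 1, then best[5]=21)
best[7] = 34
best[8] = 38
best[9] = 42  (first piece 2, then best[7]=34)
best[10] = 46  (first piece 2, then best[8]=38)
One optimal cutting: 8 + 2 → $38 + $8 = $46.

46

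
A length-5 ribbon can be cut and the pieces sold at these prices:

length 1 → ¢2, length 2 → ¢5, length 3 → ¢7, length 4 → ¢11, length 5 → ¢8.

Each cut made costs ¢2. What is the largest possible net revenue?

Build r[k] bottom-up: r[k] = max over allowed piece i of (p[i] + r[k−i]) − 2 per cut.
r[1] = 2
r[2] = max(2+2-2, 5+0) = 5
r[3] = max(2+5-2, 5+2-2, 7+0) = 7
r[4] = max(2+7-2, 5+5-2, 7+2-2, 11+0) = 11
r[5] = max(2+11-2, 5+7-2, 7+5-2, 11+2-2, 8+0) = 11
One optimal plan: pieces 4 + 1 (1 cut) → ¢13 − ¢2 = ¢11.

11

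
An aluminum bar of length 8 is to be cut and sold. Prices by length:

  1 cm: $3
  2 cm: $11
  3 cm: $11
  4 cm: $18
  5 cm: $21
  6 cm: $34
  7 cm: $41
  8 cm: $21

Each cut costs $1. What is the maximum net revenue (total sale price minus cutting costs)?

Let r[k] be the best obtainable value from length k. For each k, try every first piece i and keep the best of price[i] + r[k−i] minus the 1 cut fee when i<k.
r[1] = 3
r[2] = 11
r[3] = 13  (first piece 1, then r[2]=11)
r[4] = 21  (first piece 2, then r[2]=11)
r[5] = 23  (first piece 1, then r[4]=21)
r[6] = 34
r[7] = 41
r[8] = 44  (first piece 2, then r[6]=34)
One optimal plan: pieces 6 + 2 (1 cut) → $45 − $1 = $44.

44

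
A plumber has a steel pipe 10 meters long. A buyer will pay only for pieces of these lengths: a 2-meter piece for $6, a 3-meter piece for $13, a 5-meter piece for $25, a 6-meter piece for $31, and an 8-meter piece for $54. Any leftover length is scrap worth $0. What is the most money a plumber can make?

Let f[k] be the best obtainable value from length k. For each k, try every first piece i and keep the best of price[i] + f[k−i].
f[1] = 0
f[2] = 6
f[3] = max(6+0, 13+0) = 13
f[4] = max(6+6, 13+0) = 13
f[5] = max(6+13, 13+6, 25+0) = 25
f[6] = max(6+13, 13+13, 25+0, 31+0) = 31
f[7] = max(6+25, 13+13, 25+6, 31+0) = 31
f[8] = max(6+31, 13+25, 25+13, 31+6, 54+0) = 54
f[9] = max(6+31, 13+31, 25+13, 31+13, 54+0) = 54
f[10] = max(6+54, 13+31, 25+25, 31+13, 54+6) = 60
One optimal cutting: 8 + 2 → $60.

60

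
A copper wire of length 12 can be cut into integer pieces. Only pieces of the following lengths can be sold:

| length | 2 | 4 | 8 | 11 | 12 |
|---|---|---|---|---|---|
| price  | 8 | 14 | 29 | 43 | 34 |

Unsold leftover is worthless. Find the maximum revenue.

Let best[k] be the best obtainable value from length k. For each k, try every first piece i and keep the best of price[i] + best[k−i].
best[1] = 0
best[2] = 8
best[3] = 8
best[4] = max(8+8, 14+0) = 16
best[5] = max(8+8, 14+0) = 16
best[6] = max(8+16, 14+8) = 24
best[7] = max(8+16, 14+8) = 24
best[8] = max(8+24, 14+16, 29+0) = 32
best[9] = max(8+24, 14+16, 29+0) = 32
best[10] = max(8+32, 14+24, 29+8) = 40
best[11] = max(8+32, 14+24, 29+8, 43+0) = 43
best[12] = max(8+40, 14+32, 29+16, 43+0, 34+0) = 48
One optimal cutting: 2 + 2 + 2 + 2 + 2 + 2 → €48.

48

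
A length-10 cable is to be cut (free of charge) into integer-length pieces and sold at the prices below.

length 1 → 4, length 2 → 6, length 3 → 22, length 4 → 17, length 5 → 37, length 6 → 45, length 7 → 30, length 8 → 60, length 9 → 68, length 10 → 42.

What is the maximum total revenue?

74

Build R[k] bottom-up: R[k] = max over allowed piece i of (p[i] + R[k−i]).
R[1] = 4
R[2] = max(4+4, 6+0) = 8
R[3] = max(4+8, 6+4, 22+0) = 22
R[4] = max(4+22, 6+8, 22+4, 17+0) = 26
R[5] = max(4+26, 6+22, 22+8, 17+4, 37+0) = 37
R[6] = max(4+37, 6+26, 22+22, 17+8, 37+4, 45+0) = 45
R[7] = max(4+45, 6+37, 22+26, …, 45+4, 30+0) = 49
R[8] = max(4+49, 6+45, 22+37, …, 30+4, 60+0) = 60
R[9] = max(4+60, 6+49, 22+45, …, 60+4, 68+0) = 68
R[10] = max(4+68, 6+60, 22+49, …, 68+4, 42+0) = 74
One optimal cutting: 5 + 5 → 37 + 37 = 74.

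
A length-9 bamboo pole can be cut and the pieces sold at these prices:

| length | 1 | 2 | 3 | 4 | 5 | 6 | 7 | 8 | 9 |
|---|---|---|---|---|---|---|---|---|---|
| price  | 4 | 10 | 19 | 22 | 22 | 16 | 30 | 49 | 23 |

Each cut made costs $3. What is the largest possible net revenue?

Let net[k] be the best obtainable value from length k. For each k, try every first piece i and keep the best of price[i] + net[k−i] minus the 3 cut fee when i<k.
net[1] = 4
net[2] = max(4+4-3, 10+0) = 10
net[3] = max(4+10-3, 10+4-3, 19+0) = 19
net[4] = max(4+19-3, 10+10-3, 19+4-3, 22+0) = 22
net[5] = max(4+22-3, 10+19-3, 19+10-3, 22+4-3, 22+0) = 26
net[6] = max(4+26-3, 10+22-3, 19+19-3, 22+10-3, 22+4-3, 16+0) = 35
net[7] = max(4+35-3, 10+26-3, 19+22-3, …, 16+4-3, 30+0) = 38
net[8] = max(4+38-3, 10+35-3, 19+26-3, …, 30+4-3, 49+0) = 49
net[9] = max(4+49-3, 10+38-3, 19+35-3, …, 49+4-3, 23+0) = 51
One optimal plan: pieces 3 + 3 + 3 (2 cuts) → $57 − $6 = $51.

51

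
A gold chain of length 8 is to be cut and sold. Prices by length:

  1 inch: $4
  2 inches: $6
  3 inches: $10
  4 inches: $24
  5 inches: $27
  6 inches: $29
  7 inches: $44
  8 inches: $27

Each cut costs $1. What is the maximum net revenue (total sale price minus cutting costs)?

Let r[k] be the best obtainable value from length k. For each k, try every first piece i and keep the best of price[i] + r[k−i] minus the 1 cut fee when i<k.
r[1] = 4
r[2] = max(4+4-1, 6+0) = 7
r[3] = max(4+7-1, 6+4-1, 10+0) = 10
r[4] = max(4+10-1, 6+7-1, 10+4-1, 24+0) = 24
r[5] = max(4+24-1, 6+10-1, 10+7-1, 24+4-1, 27+0) = 27
r[6] = max(4+27-1, 6+24-1, 10+10-1, 24+7-1, 27+4-1, 29+0) = 30
r[7] = max(4+30-1, 6+27-1, 10+24-1, …, 29+4-1, 44+0) = 44
r[8] = max(4+44-1, 6+30-1, 10+27-1, …, 44+4-1, 27+0) = 47
One optimal plan: pieces 7 + 1 (1 cut) → $48 − $1 = $47.

47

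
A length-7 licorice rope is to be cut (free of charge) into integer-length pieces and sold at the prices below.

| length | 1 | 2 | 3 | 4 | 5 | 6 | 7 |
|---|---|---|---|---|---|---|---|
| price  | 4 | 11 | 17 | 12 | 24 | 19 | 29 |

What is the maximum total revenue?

Consider every possible first cut. r[k] is the best of p[i]+r[k−i] over all sellable i≤k.
r[1] = 4
r[2] = 11
r[3] = 17
r[4] = 22  (first piece 2, then r[2]=11)
r[5] = 28  (first piece 2, then r[3]=17)
r[6] = 34  (first piece 3, then r[3]=17)
r[7] = 39  (first piece 2, then r[5]=28)
One optimal cutting: 3 + 2 + 2 → ¢17 + ¢11 + ¢11 = ¢39.

39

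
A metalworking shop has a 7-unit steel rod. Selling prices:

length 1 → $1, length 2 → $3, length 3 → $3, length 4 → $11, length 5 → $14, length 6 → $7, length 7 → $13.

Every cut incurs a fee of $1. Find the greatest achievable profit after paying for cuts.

Consider every possible first cut. r[k] is the best of p[i]+r[k−i] over all sellable i≤k, charging 1 whenever i<k.
r[1] = 1
r[2] = 3
r[3] = 3  (first piece 1, then r[2]=3)
r[4] = 11
r[5] = 14
r[6] = 14  (first piece 1, then r[5]=14)
r[7] = 16  (first piece 2, then r[5]=14)
One optimal plan: pieces 5 + 2 (1 cut) → $17 − $1 = $16.

16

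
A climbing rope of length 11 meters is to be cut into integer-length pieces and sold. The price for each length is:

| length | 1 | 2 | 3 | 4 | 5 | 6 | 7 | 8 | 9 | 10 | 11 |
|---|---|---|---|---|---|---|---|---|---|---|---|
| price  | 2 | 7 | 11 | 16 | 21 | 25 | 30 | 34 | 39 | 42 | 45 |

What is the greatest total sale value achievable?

46

Let best[k] be the best obtainable value from length k. For each k, try every first piece i and keep the best of price[i] + best[k−i].
best[1] = 2
best[2] = max(2+2, 7+0) = 7
best[3] = max(2+7, 7+2, 11+0) = 11
best[4] = max(2+11, 7+7, 11+2, 16+0) = 16
best[5] = max(2+16, 7+11, 11+7, 16+2, 21+0) = 21
best[6] = max(2+21, 7+16, 11+11, 16+7, 21+2, 25+0) = 25
best[7] = max(2+25, 7+21, 11+16, …, 25+2, 30+0) = 30
best[8] = max(2+30, 7+25, 11+21, …, 30+2, 34+0) = 34
best[9] = max(2+34, 7+30, 11+25, …, 34+2, 39+0) = 39
best[10] = max(2+39, 7+34, 11+30, …, 39+2, 42+0) = 42
best[11] = max(2+42, 7+39, 11+34, …, 42+2, 45+0) = 46
One optimal cutting: 9 + 2 → €39 + €7 = €46.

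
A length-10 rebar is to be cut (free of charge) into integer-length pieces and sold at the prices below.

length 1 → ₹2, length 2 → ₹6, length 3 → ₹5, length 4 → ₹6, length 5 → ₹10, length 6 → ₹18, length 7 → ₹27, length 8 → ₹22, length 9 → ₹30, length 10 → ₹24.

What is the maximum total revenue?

35

Consider every possible first cut. best[k] is the best of p[i]+best[k−i] over all sellable i≤k.
best[1] = 2
best[2] = max(2+2, 6+0) = 6
best[3] = max(2+6, 6+2, 5+0) = 8
best[4] = max(2+8, 6+6, 5+2, 6+0) = 12
best[5] = max(2+12, 6+8, 5+6, 6+2, 10+0) = 14
best[6] = max(2+14, 6+12, 5+8, 6+6, 10+2, 18+0) = 18
best[7] = max(2+18, 6+14, 5+12, …, 18+2, 27+0) = 27
best[8] = max(2+27, 6+18, 5+14, …, 27+2, 22+0) = 29
best[9] = max(2+29, 6+27, 5+18, …, 22+2, 30+0) = 33
best[10] = max(2+33, 6+29, 5+27, …, 30+2, 24+0) = 35
One optimal cutting: 7 + 2 + 1 → ₹27 + ₹6 + ₹2 = ₹35.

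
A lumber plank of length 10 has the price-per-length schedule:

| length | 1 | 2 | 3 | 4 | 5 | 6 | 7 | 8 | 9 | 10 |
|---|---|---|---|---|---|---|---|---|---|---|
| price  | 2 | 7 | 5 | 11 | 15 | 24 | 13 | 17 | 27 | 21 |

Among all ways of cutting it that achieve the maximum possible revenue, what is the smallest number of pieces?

Let r[k] be the best obtainable value from length k. For each k, try every first piece i and keep the best of price[i] + r[k−i].
r[1] = 2
r[2] = 7
r[3] = 9  (first piece 1, then r[2]=7)
r[4] = 14  (first piece 2, then r[2]=7)
r[5] = 16  (first piece 1, then r[4]=14)
r[6] = 24
r[7] = 26  (first piece 1, then r[6]=24)
r[8] = 31  (first piece 2, then r[6]=24)
r[9] = 33  (first piece 1, then r[8]=31)
r[10] = 38  (first piece 2, then r[8]=31)
Maximum revenue is $38.
Now minimize piece count subject to staying optimal: for each k, pieces[k] = 1 + min over i with p[i]+r[k−i]=r[k] of pieces[k−i].
pieces[7] = 2
pieces[8] = 2
pieces[9] = 3
pieces[10] = 3

3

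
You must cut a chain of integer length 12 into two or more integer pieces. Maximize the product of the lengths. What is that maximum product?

81

Define f[k] = max over 1≤i<k of i · max(k−i, f[k−i]); the inner max lets the remainder stay uncut if that's better.
f[2] = 1×max(1,0) = 1×1 = 1
f[3] = max(1×2, 2×1) = 2
f[4] = max(1×3, 2×2, 3×1) = 4
f[5] = max(1×4, 2×3, 3×2, 4×1) = 6
f[6] = max(1×6, 2×4, 3×3, 4×2, 5×1) = 9
f[7] = max(1×9, 2×6, 3×4, 4×3, 5×2, 6×1) = 12
f[8] = max(1×12, 2×9, 3×6, …, 6×2, 7×1) = 18
f[9] = max(1×18, 2×12, 3×9, …, 7×2, 8×1) = 27
f[10] = max(1×27, 2×18, 3×12, …, 8×2, 9×1) = 36
f[11] = max(1×36, 2×27, 3×18, …, 9×2, 10×1) = 54
f[12] = max(1×54, 2×36, 3×27, …, 10×2, 11×1) = 81
One optimal split: 3 + 3 + 3 + 3; product 3×3×3×3 = 81.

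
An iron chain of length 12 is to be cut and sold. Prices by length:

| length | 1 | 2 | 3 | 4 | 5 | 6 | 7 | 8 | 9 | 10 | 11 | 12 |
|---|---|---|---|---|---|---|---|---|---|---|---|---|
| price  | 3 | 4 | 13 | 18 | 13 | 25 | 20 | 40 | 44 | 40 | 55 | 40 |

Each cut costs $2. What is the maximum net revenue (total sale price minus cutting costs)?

56

Consider every possible first cut. r[k] is the best of p[i]+r[k−i] over all sellable i≤k, charging 2 whenever i<k.
r[1] = 3
r[2] = 4  (first piece 1, then r[1]=3)
r[3] = 13
r[4] = 18
r[5] = 19  (first piece 1, then r[4]=18)
r[6] = 25
r[7] = 29  (first piece 3, then r[4]=18)
r[8] = 40
r[9] = 44
r[10] = 45  (first piece 1, then r[9]=44)
r[11] = 55
r[12] = 56  (first piece 1, then r[11]=55)
One optimal plan: pieces 11 + 1 (1 cut) → $58 − $2 = $56.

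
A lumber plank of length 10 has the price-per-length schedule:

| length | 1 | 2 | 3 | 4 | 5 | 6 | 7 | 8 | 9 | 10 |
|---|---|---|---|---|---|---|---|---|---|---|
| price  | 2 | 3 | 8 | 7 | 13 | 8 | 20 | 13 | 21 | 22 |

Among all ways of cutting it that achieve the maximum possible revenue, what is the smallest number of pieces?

2

Let r[k] be the best obtainable value from length k. For each k, try every first piece i and keep the best of price[i] + r[k−i].
r[1] = 2
r[2] = max(2+2, 3+0) = 4
r[3] = max(2+4, 3+2, 8+0) = 8
r[4] = max(2+8, 3+4, 8+2, 7+0) = 10
r[5] = max(2+10, 3+8, 8+4, 7+2, 13+0) = 13
r[6] = max(2+13, 3+10, 8+8, 7+4, 13+2, 8+0) = 16
r[7] = max(2+16, 3+13, 8+10, …, 8+2, 20+0) = 20
r[8] = max(2+20, 3+16, 8+13, …, 20+2, 13+0) = 22
r[9] = max(2+22, 3+20, 8+16, …, 13+2, 21+0) = 24
r[10] = max(2+24, 3+22, 8+20, …, 21+2, 22+0) = 28
Maximum revenue is $28.
Now minimize piece count subject to staying optimal: for each k, pieces[k] = 1 + min over i with p[i]+r[k−i]=r[k] of pieces[k−i].
pieces[7] = 1
pieces[8] = 2
pieces[9] = 3
pieces[10] = 2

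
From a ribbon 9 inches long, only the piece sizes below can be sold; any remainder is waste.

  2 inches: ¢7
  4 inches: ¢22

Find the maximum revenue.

44

Build f[k] bottom-up: f[k] = max over allowed piece i of (p[i] + f[k−i]).
f[1] = 0
f[2] = 7
f[3] = 7
f[4] = max(7+7, 22+0) = 22
f[5] = max(7+7, 22+0) = 22
f[6] = max(7+22, 22+7) = 29
f[7] = max(7+22, 22+7) = 29
f[8] = max(7+29, 22+22) = 44
f[9] = max(7+29, 22+22) = 44
One optimal cutting: pieces 4 + 4 with 1 inch of scrap → ¢44.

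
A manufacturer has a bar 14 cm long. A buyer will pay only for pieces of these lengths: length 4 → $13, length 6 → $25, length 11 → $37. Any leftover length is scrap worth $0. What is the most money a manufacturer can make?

51

Build best[k] bottom-up: best[k] = max over allowed piece i of (p[i] + best[k−i]).
best[1] = 0
best[2] = 0
best[3] = 0
best[4] = 13
best[5] = 13
best[6] = 25
best[7] = 25
best[8] = 26  (first piece 4, then best[4]=13)
best[9] = 26
best[10] = 38  (first piece 4, then best[6]=25)
best[11] = 38
best[12] = 50  (first piece 6, then best[6]=25)
best[13] = 50
best[14] = 51  (first piece 4, then best[10]=38)
One optimal cutting: 6 + 4 + 4 → $51.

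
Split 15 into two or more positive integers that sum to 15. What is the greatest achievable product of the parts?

243

Let m[k] be the best product for length k (with at least one cut). For each first piece i, the rest contributes max(k−i, m[k−i]).
m[2] = 1×max(1,0) = 1×1 = 1
m[3] = 1×max(2,1) = 1×2 = 2
m[4] = 2×max(2,1) = 2×2 = 4
m[5] = 2×max(3,2) = 2×3 = 6
m[6] = 3×max(3,2) = 3×3 = 9
m[7] = 2×max(5,6) = 2×6 = 12
m[8] = 2×max(6,9) = 2×9 = 18
m[9] = 3×max(6,9) = 3×9 = 27
m[10] = 2×max(8,18) = 2×18 = 36
m[11] = 2×max(9,27) = 2×27 = 54
m[12] = 3×max(9,27) = 3×27 = 81
m[13] = 2×max(11,54) = 2×54 = 108
m[14] = 2×max(12,81) = 2×81 = 162
m[15] = 3×max(12,81) = 3×81 = 243
One optimal split: 3 + 3 + 3 + 3 + 3; product 3×3×3×3×3 = 243.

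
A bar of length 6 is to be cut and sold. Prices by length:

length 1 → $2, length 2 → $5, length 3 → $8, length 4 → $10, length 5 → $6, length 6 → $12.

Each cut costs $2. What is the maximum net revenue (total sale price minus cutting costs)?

Let v[k] be the best obtainable value from length k. For each k, try every first piece i and keep the best of price[i] + v[k−i] minus the 2 cut fee when i<k.
v[1] = 2
v[2] = max(2+2-2, 5+0) = 5
v[3] = max(2+5-2, 5+2-2, 8+0) = 8
v[4] = max(2+8-2, 5+5-2, 8+2-2, 10+0) = 10
v[5] = max(2+10-2, 5+8-2, 8+5-2, 10+2-2, 6+0) = 11
v[6] = max(2+11-2, 5+10-2, 8+8-2, 10+5-2, 6+2-2, 12+0) = 14
One optimal plan: pieces 3 + 3 (1 cut) → $16 − $2 = $14.

14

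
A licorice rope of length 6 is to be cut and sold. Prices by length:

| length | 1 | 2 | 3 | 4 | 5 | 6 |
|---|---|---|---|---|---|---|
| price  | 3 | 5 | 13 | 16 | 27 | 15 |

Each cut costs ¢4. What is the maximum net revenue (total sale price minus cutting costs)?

26

Consider every possible first cut. net[k] is the best of p[i]+net[k−i] over all sellable i≤k, charging 4 whenever i<k.
net[1] = 3
net[2] = 5
net[3] = 13
net[4] = 16
net[5] = 27
net[6] = 26  (first piece 1, then net[5]=27)
One optimal plan: pieces 5 + 1 (1 cut) → ¢30 − ¢4 = ¢26.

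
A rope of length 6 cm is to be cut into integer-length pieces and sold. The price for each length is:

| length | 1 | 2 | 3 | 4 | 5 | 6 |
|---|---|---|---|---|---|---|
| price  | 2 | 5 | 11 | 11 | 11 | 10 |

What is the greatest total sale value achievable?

22

Build best[k] bottom-up: best[k] = max over allowed piece i of (p[i] + best[k−i]).
best[1] = 2
best[2] = max(2+2, 5+0) = 5
best[3] = max(2+5, 5+2, 11+0) = 11
best[4] = max(2+11, 5+5, 11+2, 11+0) = 13
best[5] = max(2+13, 5+11, 11+5, 11+2, 11+0) = 16
best[6] = max(2+16, 5+13, 11+11, 11+5, 11+2, 10+0) = 22
One optimal cutting: 3 + 3 → €11 + €11 = €22.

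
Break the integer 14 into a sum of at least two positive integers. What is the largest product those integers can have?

162

Define P[k] = max over 1≤i<k of i · max(k−i, P[k−i]); the inner max lets the remainder stay uncut if that's better.
Small cases: P[2]=1, P[3]=2, P[4]=4, P[5]=6, P[6]=9, P[7]=12, P[8]=18, P[9]=27.
P[10] = 2*max(8,18) = 2*18 = 36
P[11] = 2*max(9,27) = 2*27 = 54
P[12] = 3*max(9,27) = 3*27 = 81
P[13] = 2*max(11,54) = 2*54 = 108
P[14] = 2*max(12,81) = 2*81 = 162
One optimal split: 3 + 3 + 3 + 3 + 2; product 3*3*3*3*2 = 162.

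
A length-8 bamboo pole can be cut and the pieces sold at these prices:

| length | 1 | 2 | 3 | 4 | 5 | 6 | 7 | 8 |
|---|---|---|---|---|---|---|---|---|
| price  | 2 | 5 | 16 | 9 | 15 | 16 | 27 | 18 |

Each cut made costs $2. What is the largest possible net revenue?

33

Build v[k] bottom-up: v[k] = max over allowed piece i of (p[i] + v[k−i]) − 2 per cut.
v[1] = 2
v[2] = 5
v[3] = 16
v[4] = 16  (first piece 1, then v[3]=16)
v[5] = 19  (first piece 2, then v[3]=16)
v[6] = 30  (first piece 3, then v[3]=16)
v[7] = 30  (first piece 1, then v[6]=30)
v[8] = 33  (first piece 2, then v[6]=30)
One optimal plan: pieces 3 + 3 + 2 (2 cuts) → $37 − $4 = $33.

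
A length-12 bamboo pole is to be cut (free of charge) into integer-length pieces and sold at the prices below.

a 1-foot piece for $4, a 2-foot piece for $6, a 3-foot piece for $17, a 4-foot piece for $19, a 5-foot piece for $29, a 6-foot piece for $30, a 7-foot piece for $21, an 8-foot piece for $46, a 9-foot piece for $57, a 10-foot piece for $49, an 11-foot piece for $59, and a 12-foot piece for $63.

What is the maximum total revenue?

Build R[k] bottom-up: R[k] = max over allowed piece i of (p[i] + R[k−i]).
R[1] = 4
R[2] = 8  (first piece 1, then R[1]=4)
R[3] = 17
R[4] = 21  (first piece 1, then R[3]=17)
R[5] = 29
R[6] = 34  (first piece 3, then R[3]=17)
R[7] = 38  (first piece 1, then R[6]=34)
R[8] = 46  (first piece 3, then R[5]=29)
R[9] = 57
R[10] = 61  (first piece 1, then R[9]=57)
R[11] = 65  (first piece 1, then R[10]=61)
R[12] = 74  (first piece 3, then R[9]=57)
One optimal cutting: 9 + 3 → $57 + $17 = $74.

74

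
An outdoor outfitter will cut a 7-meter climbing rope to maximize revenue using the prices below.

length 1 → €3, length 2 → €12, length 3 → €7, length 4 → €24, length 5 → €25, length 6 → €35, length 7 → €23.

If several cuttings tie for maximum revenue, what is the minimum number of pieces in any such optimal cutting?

3

Build r[k] bottom-up: r[k] = max over allowed piece i of (p[i] + r[k−i]).
r[1] = 3
r[2] = max(3+3, 12+0) = 12
r[3] = max(3+12, 12+3, 7+0) = 15
r[4] = max(3+15, 12+12, 7+3, 24+0) = 24
r[5] = max(3+24, 12+15, 7+12, 24+3, 25+0) = 27
r[6] = max(3+27, 12+24, 7+15, 24+12, 25+3, 35+0) = 36
r[7] = max(3+36, 12+27, 7+24, …, 35+3, 23+0) = 39
Maximum revenue is €39.
Now minimize piece count subject to staying optimal: for each k, pieces[k] = 1 + min over i with p[i]+r[k−i]=r[k] of pieces[k−i].
pieces[4] = 1
pieces[5] = 2
pieces[6] = 2
pieces[7] = 3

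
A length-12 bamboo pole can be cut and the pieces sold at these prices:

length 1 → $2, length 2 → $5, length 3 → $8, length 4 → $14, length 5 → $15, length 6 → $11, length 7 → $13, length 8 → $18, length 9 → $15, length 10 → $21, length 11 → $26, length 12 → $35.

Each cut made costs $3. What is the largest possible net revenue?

36

Consider every possible first cut. r[k] is the best of p[i]+r[k−i] over all sellable i≤k, charging 3 whenever i<k.
r[1] = 2
r[2] = 5
r[3] = 8
r[4] = 14
r[5] = 15
r[6] = 16  (first piece 2, then r[4]=14)
r[7] = 19  (first piece 3, then r[4]=14)
r[8] = 25  (first piece 4, then r[4]=14)
r[9] = 26  (first piece 4, then r[5]=15)
r[10] = 27  (first piece 2, then r[8]=25)
r[11] = 30  (first piece 3, then r[8]=25)
r[12] = 36  (first piece 4, then r[8]=25)
One optimal plan: pieces 4 + 4 + 4 (2 cuts) → $42 − $6 = $36.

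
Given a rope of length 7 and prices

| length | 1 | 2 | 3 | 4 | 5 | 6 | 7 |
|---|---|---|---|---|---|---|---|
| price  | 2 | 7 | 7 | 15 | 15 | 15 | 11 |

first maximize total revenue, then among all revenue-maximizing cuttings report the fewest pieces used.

3

Let r[k] be the best obtainable value from length k. For each k, try every first piece i and keep the best of price[i] + r[k−i].
r[1] = 2
r[2] = max(2+2, 7+0) = 7
r[3] = max(2+7, 7+2, 7+0) = 9
r[4] = max(2+9, 7+7, 7+2, 15+0) = 15
r[5] = max(2+15, 7+9, 7+7, 15+2, 15+0) = 17
r[6] = max(2+17, 7+15, 7+9, 15+7, 15+2, 15+0) = 22
r[7] = max(2+22, 7+17, 7+15, …, 15+2, 11+0) = 24
Maximum revenue is €24.
Now minimize piece count subject to staying optimal: for each k, pieces[k] = 1 + min over i with p[i]+r[k−i]=r[k] of pieces[k−i].
pieces[4] = 1
pieces[5] = 2
pieces[6] = 2
pieces[7] = 3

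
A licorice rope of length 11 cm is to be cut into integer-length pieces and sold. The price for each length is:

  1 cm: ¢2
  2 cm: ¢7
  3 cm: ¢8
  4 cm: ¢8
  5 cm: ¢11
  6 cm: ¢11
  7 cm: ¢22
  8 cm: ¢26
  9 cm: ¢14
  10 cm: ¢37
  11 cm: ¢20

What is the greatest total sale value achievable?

39

Let v[k] be the best obtainable value from length k. For each k, try every first piece i and keep the best of price[i] + v[k−i].
v[1] = 2
v[2] = max(2+2, 7+0) = 7
v[3] = max(2+7, 7+2, 8+0) = 9
v[4] = max(2+9, 7+7, 8+2, 8+0) = 14
v[5] = max(2+14, 7+9, 8+7, 8+2, 11+0) = 16
v[6] = max(2+16, 7+14, 8+9, 8+7, 11+2, 11+0) = 21
v[7] = max(2+21, 7+16, 8+14, …, 11+2, 22+0) = 23
v[8] = max(2+23, 7+21, 8+16, …, 22+2, 26+0) = 28
v[9] = max(2+28, 7+23, 8+21, …, 26+2, 14+0) = 30
v[10] = max(2+30, 7+28, 8+23, …, 14+2, 37+0) = 37
v[11] = max(2+37, 7+30, 8+28, …, 37+2, 20+0) = 39
One optimal cutting: 10 + 1 → ¢37 + ¢2 = ¢39.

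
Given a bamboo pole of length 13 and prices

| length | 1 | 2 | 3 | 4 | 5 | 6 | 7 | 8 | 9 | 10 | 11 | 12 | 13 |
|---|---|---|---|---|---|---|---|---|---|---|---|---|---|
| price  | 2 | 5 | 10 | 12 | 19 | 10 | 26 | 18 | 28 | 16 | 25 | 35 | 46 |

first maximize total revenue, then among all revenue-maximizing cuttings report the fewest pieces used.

3

Build r[k] bottom-up: r[k] = max over allowed piece i of (p[i] + r[k−i]).
r[1] = 2
r[2] = 5
r[3] = 10
r[4] = 12  (first piece 1, then r[3]=10)
r[5] = 19
r[6] = 21  (first piece 1, then r[5]=19)
r[7] = 26
r[8] = 29  (first piece 3, then r[5]=19)
r[9] = 31  (first piece 1, then r[8]=29)
r[10] = 38  (first piece 5, then r[5]=19)
r[11] = 40  (first piece 1, then r[10]=38)
r[12] = 45  (first piece 5, then r[7]=26)
r[13] = 48  (first piece 3, then r[10]=38)
Maximum revenue is $48.
Now minimize piece count subject to staying optimal: for each k, pieces[k] = 1 + min over i with p[i]+r[k−i]=r[k] of pieces[k−i].
pieces[10] = 2
pieces[11] = 3
pieces[12] = 2
pieces[13] = 3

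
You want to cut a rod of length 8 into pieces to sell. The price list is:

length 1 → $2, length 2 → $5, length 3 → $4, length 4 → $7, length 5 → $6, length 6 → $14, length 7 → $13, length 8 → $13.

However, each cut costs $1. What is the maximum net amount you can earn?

Consider every possible first cut. v[k] is the best of p[i]+v[k−i] over all sellable i≤k, charging 1 whenever i<k.
v[1] = 2
v[2] = max(2+2-1, 5+0) = 5
v[3] = max(2+5-1, 5+2-1, 4+0) = 6
v[4] = max(2+6-1, 5+5-1, 4+2-1, 7+0) = 9
v[5] = max(2+9-1, 5+6-1, 4+5-1, 7+2-1, 6+0) = 10
v[6] = max(2+10-1, 5+9-1, 4+6-1, 7+5-1, 6+2-1, 14+0) = 14
v[7] = max(2+14-1, 5+10-1, 4+9-1, …, 14+2-1, 13+0) = 15
v[8] = max(2+15-1, 5+14-1, 4+10-1, …, 13+2-1, 13+0) = 18
One optimal plan: pieces 6 + 2 (1 cut) → $19 − $1 = $18.

18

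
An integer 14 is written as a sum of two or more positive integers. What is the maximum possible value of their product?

162

Define f[k] = max over 1≤i<k of i · max(k−i, f[k−i]); the inner max lets the remainder stay uncut if that's better.
f[2] = 1·max(1,0) = 1·1 = 1
f[3] = max(1·2, 2·1) = 2
f[4] = max(1·3, 2·2, 3·1) = 4
f[5] = max(1·4, 2·3, 3·2, 4·1) = 6
f[6] = max(1·6, 2·4, 3·3, 4·2, 5·1) = 9
f[7] = max(1·9, 2·6, 3·4, 4·3, 5·2, 6·1) = 12
f[8] = max(1·12, 2·9, 3·6, …, 6·2, 7·1) = 18
f[9] = max(1·18, 2·12, 3·9, …, 7·2, 8·1) = 27
f[10] = max(1·27, 2·18, 3·12, …, 8·2, 9·1) = 36
f[11] = max(1·36, 2·27, 3·18, …, 9·2, 10·1) = 54
f[12] = max(1·54, 2·36, 3·27, …, 10·2, 11·1) = 81
f[13] = max(1·81, 2·54, 3·36, …, 11·2, 12·1) = 108
f[14] = max(1·108, 2·81, 3·54, …, 12·2, 13·1) = 162
One optimal split: 3 + 3 + 3 + 3 + 2; product 3·3·3·3·2 = 162.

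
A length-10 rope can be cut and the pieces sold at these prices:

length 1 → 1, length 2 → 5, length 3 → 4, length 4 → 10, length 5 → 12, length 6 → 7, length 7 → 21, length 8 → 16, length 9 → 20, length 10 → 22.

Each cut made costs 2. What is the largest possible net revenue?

Let r[k] be the best obtainable value from length k. For each k, try every first piece i and keep the best of price[i] + r[k−i] minus the 2 cut fee when i<k.
r[1] = 1
r[2] = max(1+1-2, 5+0) = 5
r[3] = max(1+5-2, 5+1-2, 4+0) = 4
r[4] = max(1+4-2, 5+5-2, 4+1-2, 10+0) = 10
r[5] = max(1+10-2, 5+4-2, 4+5-2, 10+1-2, 12+0) = 12
r[6] = max(1+12-2, 5+10-2, 4+4-2, 10+5-2, 12+1-2, 7+0) = 13
r[7] = max(1+13-2, 5+12-2, 4+10-2, …, 7+1-2, 21+0) = 21
r[8] = max(1+21-2, 5+13-2, 4+12-2, …, 21+1-2, 16+0) = 20
r[9] = max(1+20-2, 5+21-2, 4+13-2, …, 16+1-2, 20+0) = 24
r[10] = max(1+24-2, 5+20-2, 4+21-2, …, 20+1-2, 22+0) = 23
One optimal plan: pieces 7 + 2 + 1 (2 cuts) → 27 − 4 = 23.

23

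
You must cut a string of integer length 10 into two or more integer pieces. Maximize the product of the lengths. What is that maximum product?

Let f[k] be the best product for length k (with at least one cut). For each first piece i, the rest contributes max(k−i, f[k−i]).
f[2] = 1·max(1,0) = 1·1 = 1
f[3] = max(1·2, 2·1) = 2
f[4] = max(1·3, 2·2, 3·1) = 4
f[5] = max(1·4, 2·3, 3·2, 4·1) = 6
f[6] = max(1·6, 2·4, 3·3, 4·2, 5·1) = 9
f[7] = max(1·9, 2·6, 3·4, 4·3, 5·2, 6·1) = 12
f[8] = max(1·12, 2·9, 3·6, …, 6·2, 7·1) = 18
f[9] = max(1·18, 2·12, 3·9, …, 7·2, 8·1) = 27
f[10] = max(1·27, 2·18, 3·12, …, 8·2, 9·1) = 36
One optimal split: 3 + 3 + 2 + 2; product 3·3·2·2 = 36.

36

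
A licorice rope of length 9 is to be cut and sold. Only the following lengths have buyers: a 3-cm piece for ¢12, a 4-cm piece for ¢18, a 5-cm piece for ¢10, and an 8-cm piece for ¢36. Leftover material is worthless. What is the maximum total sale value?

Build r[k] bottom-up: r[k] = max over allowed piece i of (p[i] + r[k−i]).
r[1] = 0
r[2] = 0
r[3] = 12
r[4] = 18
r[5] = 18
r[6] = 24  (first piece 3, then r[3]=12)
r[7] = 30  (first piece 3, then r[4]=18)
r[8] = 36  (first piece 4, then r[4]=18)
r[9] = 36
One optimal cutting: pieces 4 + 4 with 1 cm of scrap → ¢36.

36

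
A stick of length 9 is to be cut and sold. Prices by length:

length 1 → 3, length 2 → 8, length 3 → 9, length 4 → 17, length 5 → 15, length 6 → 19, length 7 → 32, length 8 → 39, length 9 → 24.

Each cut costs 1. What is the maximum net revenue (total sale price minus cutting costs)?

41

Let r[k] be the best obtainable value from length k. For each k, try every first piece i and keep the best of price[i] + r[k−i] minus the 1 cut fee when i<k.
r[1] = 3
r[2] = max(3+3-1, 8+0) = 8
r[3] = max(3+8-1, 8+3-1, 9+0) = 10
r[4] = max(3+10-1, 8+8-1, 9+3-1, 17+0) = 17
r[5] = max(3+17-1, 8+10-1, 9+8-1, 17+3-1, 15+0) = 19
r[6] = max(3+19-1, 8+17-1, 9+10-1, 17+8-1, 15+3-1, 19+0) = 24
r[7] = max(3+24-1, 8+19-1, 9+17-1, …, 19+3-1, 32+0) = 32
r[8] = max(3+32-1, 8+24-1, 9+19-1, …, 32+3-1, 39+0) = 39
r[9] = max(3+39-1, 8+32-1, 9+24-1, …, 39+3-1, 24+0) = 41
One optimal plan: pieces 8 + 1 (1 cut) → 42 − 1 = 41.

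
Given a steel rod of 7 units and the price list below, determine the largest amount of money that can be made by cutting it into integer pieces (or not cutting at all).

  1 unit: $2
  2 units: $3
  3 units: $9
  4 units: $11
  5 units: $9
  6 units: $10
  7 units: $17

Build best[k] bottom-up: best[k] = max over allowed piece i of (p[i] + best[k−i]).
best[1] = 2
best[2] = max(2+2, 3+0) = 4
best[3] = max(2+4, 3+2, 9+0) = 9
best[4] = max(2+9, 3+4, 9+2, 11+0) = 11
best[5] = max(2+11, 3+9, 9+4, 11+2, 9+0) = 13
best[6] = max(2+13, 3+11, 9+9, 11+4, 9+2, 10+0) = 18
best[7] = max(2+18, 3+13, 9+11, …, 10+2, 17+0) = 20
One optimal cutting: 3 + 3 + 1 → $9 + $9 + $2 = $20.

20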